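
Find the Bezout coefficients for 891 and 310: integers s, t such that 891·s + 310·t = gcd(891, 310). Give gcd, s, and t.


Euclidean algorithm on (891, 310) — divide until remainder is 0:
  891 = 2 · 310 + 271
  310 = 1 · 271 + 39
  271 = 6 · 39 + 37
  39 = 1 · 37 + 2
  37 = 18 · 2 + 1
  2 = 2 · 1 + 0
gcd(891, 310) = 1.
Track Bezout coefficients alongside the remainders: start with r₀ = 891 = a·1 + b·0 (s = 1, t = 0) and r₁ = 310 = a·0 + b·1 (s = 0, t = 1); each new remainder r_{k+1} = r_{k-1} − q_k·r_k inherits s_{k+1} = s_{k-1} − q_k·s_k, t_{k+1} = t_{k-1} − q_k·t_k, so r_k = a·s_k + b·t_k at every step:
  q = 2: r = 271, s = 1 − 2·0 = 1, t = 0 − 2·1 = -2  (check: 891·1 + 310·(-2) = 271)
  q = 1: r = 39, s = 0 − 1·1 = -1, t = 1 − 1·(-2) = 3  (check: 891·(-1) + 310·3 = 39)
  q = 6: r = 37, s = 1 − 6·(-1) = 7, t = -2 − 6·3 = -20  (check: 891·7 + 310·(-20) = 37)
  q = 1: r = 2, s = -1 − 1·7 = -8, t = 3 − 1·(-20) = 23  (check: 891·(-8) + 310·23 = 2)
  q = 18: r = 1, s = 7 − 18·(-8) = 151, t = -20 − 18·23 = -434  (check: 891·151 + 310·(-434) = 1)
The row with r = 1 (the gcd) gives the Bezout coefficients s = 151, t = -434.
Result: 891 · (151) + 310 · (-434) = 1.

gcd(891, 310) = 1; s = 151, t = -434 (check: 891·151 + 310·(-434) = 1).


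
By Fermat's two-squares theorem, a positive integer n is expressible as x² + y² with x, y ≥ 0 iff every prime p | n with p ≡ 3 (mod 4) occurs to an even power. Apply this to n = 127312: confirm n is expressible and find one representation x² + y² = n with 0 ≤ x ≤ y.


Step 1: Factor n = 127312 = 2^4 · 73 · 109.
Step 2: Check the mod-4 condition on each prime factor: 2 = 2 (special); 73 ≡ 1 (mod 4), exponent 1; 109 ≡ 1 (mod 4), exponent 1.
All primes ≡ 3 (mod 4) appear to even exponent (or don't appear), so by the two-squares theorem n IS expressible as a sum of two squares.
Step 3: Build a representation. Group n = k² · m with k = 4 and m = 73 · 109 = 7957 (a product of primes ≡ 1 (mod 4)); a representation of m scales to one of n via (k·x)² + (k·y)² = k²(x² + y²). Each prime p ≡ 1 (mod 4) is itself a sum of two squares; find a² by testing p − a² for a perfect square:
  73: 73 − 1² = 72, 73 − 2² = 69, 73 − 3² = 64 = 8² ⇒ 73 = 3² + 8².
  109: 109 − 1² = 108, 109 − 2² = 105, 109 − 3² = 100 = 10² ⇒ 109 = 3² + 10².
  Combine using the Brahmagupta–Fibonacci identity (a² + b²)(c² + d²) = (ac − bd)² + (ad + bc)² = (ac + bd)² + (ad − bc)²:
  73 · 109 = 7957: from (3² + 8²)(3² + 10²), take (3·3 − 8·10, 3·10 + 8·3) = (9 − 80, 30 + 24) = (-71, 54); dropping signs (only squares matter) gives (71, 54); check 71² + 54² = 5041 + 2916 = 7957 ✓.
  Scale by k = 4: (4·71, 4·54) = (284, 216).
Step 4: Order so x ≤ y and verify: 216² + 284² = 46656 + 80656 = 127312 = n. ✓

n = 127312 = 216² + 284² (one valid representation with x ≤ y).


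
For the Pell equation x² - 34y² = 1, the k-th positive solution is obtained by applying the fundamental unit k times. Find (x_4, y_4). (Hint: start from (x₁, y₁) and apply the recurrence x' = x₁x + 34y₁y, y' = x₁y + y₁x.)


Step 1: Find the fundamental solution (x₁, y₁) of x² - 34y² = 1.
  Expand √34 as a continued fraction. a₀ = ⌊√34⌋ = 5; iterate m_{k+1} = d_k·a_k − m_k, d_{k+1} = (34 − m_{k+1}²)/d_k, a_{k+1} = ⌊(a₀ + m_{k+1})/d_{k+1}⌋ (starting m₀ = 0, d₀ = 1), with convergents p_k = a_k·p_{k-1} + p_{k-2}, q_k = a_k·q_{k-1} + q_{k-2} (p₋₁ = 1, q₋₁ = 0):
  k = 0: a₀ = 5; p₀/q₀ = 5/1; p₀² − 34·q₀² = 25 − 34 = -9.
  k = 1: m = 5, d = 9, a = ⌊(5 + 5)/9⌋ = 1; p/q = (1·5 + 1)/(1·1 + 0) = 6/1; p² − 34·q² = 36 − 34 = 2.
  k = 2: m = 4, d = 2, a = ⌊(5 + 4)/2⌋ = 4; p/q = (4·6 + 5)/(4·1 + 1) = 29/5; p² − 34·q² = 841 − 850 = -9.
  k = 3: m = 4, d = 9, a = ⌊(5 + 4)/9⌋ = 1; p/q = (1·29 + 6)/(1·5 + 1) = 35/6; p² − 34·q² = 1225 − 1224 = 1.
  The first convergent with p² − 34·q² = 1 gives the fundamental solution (x₁, y₁) = (35, 6).
Step 2: Apply the recurrence (x_{n+1}, y_{n+1}) = (x₁x_n + 34y₁y_n, x₁y_n + y₁x_n) repeatedly.
  From (x_1, y_1) = (35, 6): x_2 = 35·35 + 34·6·6 = 2449; y_2 = 35·6 + 6·35 = 420.
  From (x_2, y_2) = (2449, 420): x_3 = 35·2449 + 34·6·420 = 171395; y_3 = 35·420 + 6·2449 = 29394.
  From (x_3, y_3) = (171395, 29394): x_4 = 35·171395 + 34·6·29394 = 11995201; y_4 = 35·29394 + 6·171395 = 2057160.
Step 3: Verify x_4² - 34·y_4² = 143884847030401 - 143884847030400 = 1 (should be 1). ✓

(x_1, y_1) = (35, 6); (x_4, y_4) = (11995201, 2057160).


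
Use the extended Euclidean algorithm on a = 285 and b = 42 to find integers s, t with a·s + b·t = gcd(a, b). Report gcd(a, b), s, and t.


Euclidean algorithm on (285, 42) — divide until remainder is 0:
  285 = 6 · 42 + 33
  42 = 1 · 33 + 9
  33 = 3 · 9 + 6
  9 = 1 · 6 + 3
  6 = 2 · 3 + 0
gcd(285, 42) = 3.
Track Bezout coefficients alongside the remainders: start with r₀ = 285 = a·1 + b·0 (s = 1, t = 0) and r₁ = 42 = a·0 + b·1 (s = 0, t = 1); each new remainder r_{k+1} = r_{k-1} − q_k·r_k inherits s_{k+1} = s_{k-1} − q_k·s_k, t_{k+1} = t_{k-1} − q_k·t_k, so r_k = a·s_k + b·t_k at every step:
  q = 6: r = 33, s = 1 − 6·0 = 1, t = 0 − 6·1 = -6  (check: 285·1 + 42·(-6) = 33)
  q = 1: r = 9, s = 0 − 1·1 = -1, t = 1 − 1·(-6) = 7  (check: 285·(-1) + 42·7 = 9)
  q = 3: r = 6, s = 1 − 3·(-1) = 4, t = -6 − 3·7 = -27  (check: 285·4 + 42·(-27) = 6)
  q = 1: r = 3, s = -1 − 1·4 = -5, t = 7 − 1·(-27) = 34  (check: 285·(-5) + 42·34 = 3)
The row with r = 3 (the gcd) gives the Bezout coefficients s = -5, t = 34.
Result: 285 · (-5) + 42 · (34) = 3.

gcd(285, 42) = 3; s = -5, t = 34 (check: 285·(-5) + 42·34 = 3).


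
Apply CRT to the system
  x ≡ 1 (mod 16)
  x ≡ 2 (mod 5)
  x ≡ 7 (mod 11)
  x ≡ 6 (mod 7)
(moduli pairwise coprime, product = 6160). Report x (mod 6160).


Product of moduli M = 16 · 5 · 11 · 7 = 6160.
Merge one congruence at a time:
  Start: x ≡ 1 (mod 16).
  Combine with x ≡ 2 (mod 5); new modulus lcm = 80.
    Write x = 1 + 16·t and substitute into x ≡ 2 (mod 5): 16·t ≡ 2 − 1 = 1 (mod 5).
    Reduce coefficients mod 5: 1·t ≡ 1 (mod 5).
    So t ≡ 1 (mod 5).
    Then x = 1 + 16·1 = 17, valid modulo lcm(16, 5) = 80: x ≡ 17 (mod 80).
  Combine with x ≡ 7 (mod 11); new modulus lcm = 880.
    Write x = 17 + 80·t and substitute into x ≡ 7 (mod 11): 80·t ≡ 7 − 17 = -10 (mod 11).
    Reduce coefficients mod 11: 3·t ≡ 1 (mod 11).
    The inverse of 3 mod 11 is 4 (since 3·4 = 12 = 1·11 + 1), so t ≡ 4·1 = 4 ≡ 4 (mod 11).
    Then x = 17 + 80·4 = 337, valid modulo lcm(80, 11) = 880: x ≡ 337 (mod 880).
  Combine with x ≡ 6 (mod 7); new modulus lcm = 6160.
    Write x = 337 + 880·t and substitute into x ≡ 6 (mod 7): 880·t ≡ 6 − 337 = -331 (mod 7).
    Reduce coefficients mod 7: 5·t ≡ 5 (mod 7).
    The inverse of 5 mod 7 is 3 (since 5·3 = 15 = 2·7 + 1), so t ≡ 3·5 = 15 ≡ 1 (mod 7).
    Then x = 337 + 880·1 = 1217, valid modulo lcm(880, 7) = 6160: x ≡ 1217 (mod 6160).
Verify against each original: 1217 mod 16 = 1, 1217 mod 5 = 2, 1217 mod 11 = 7, 1217 mod 7 = 6.

x ≡ 1217 (mod 6160).


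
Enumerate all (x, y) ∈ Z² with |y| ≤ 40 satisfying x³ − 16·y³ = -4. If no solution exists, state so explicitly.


The equation is x³ - 16y³ = -4. For fixed y, x³ = 16·y³ − 4, so a solution requires the RHS to be a perfect cube.
Strategy: iterate y from -40 to 40, compute RHS = 16·y³ − 4, and check whether it is a (positive or negative) perfect cube.
Check small values of y:
  y = 0: RHS = -4 is not a perfect cube.
  y = 1: RHS = 12 is not a perfect cube.
  y = -1: RHS = -20 is not a perfect cube.
  y = 2: RHS = 124 is not a perfect cube.
  y = -2: RHS = -132 is not a perfect cube.
  y = 3: RHS = 428 is not a perfect cube.
  y = -3: RHS = -436 is not a perfect cube.
Continuing the search up to |y| = 40 finds no solutions either.
No (x, y) in the scanned range satisfies the equation.

No integer solutions with |y| ≤ 40.


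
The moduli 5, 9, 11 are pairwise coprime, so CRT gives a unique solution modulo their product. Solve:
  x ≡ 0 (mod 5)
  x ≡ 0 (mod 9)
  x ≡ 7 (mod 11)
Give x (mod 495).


Moduli 5, 9, 11 are pairwise coprime; by CRT there is a unique solution modulo M = 5 · 9 · 11 = 495.
Solve pairwise, accumulating the modulus:
  Start with x ≡ 0 (mod 5).
  Combine with x ≡ 0 (mod 9): since gcd(5, 9) = 1, we get a unique residue mod 45.
    Write x = 0 + 5·t and substitute into x ≡ 0 (mod 9): 5·t ≡ 0 − 0 = 0 (mod 9).
    The inverse of 5 mod 9 is 2 (since 5·2 = 10 = 1·9 + 1), so t ≡ 2·0 = 0 ≡ 0 (mod 9).
    Then x = 0 + 5·0 = 0, valid modulo lcm(5, 9) = 45: x ≡ 0 (mod 45).
  Combine with x ≡ 7 (mod 11): since gcd(45, 11) = 1, we get a unique residue mod 495.
    Write x = 0 + 45·t and substitute into x ≡ 7 (mod 11): 45·t ≡ 7 − 0 = 7 (mod 11).
    Reduce coefficients mod 11: 1·t ≡ 7 (mod 11).
    So t ≡ 7 (mod 11).
    Then x = 0 + 45·7 = 315, valid modulo lcm(45, 11) = 495: x ≡ 315 (mod 495).
Verify: 315 mod 5 = 0 ✓, 315 mod 9 = 0 ✓, 315 mod 11 = 7 ✓.

x ≡ 315 (mod 495).


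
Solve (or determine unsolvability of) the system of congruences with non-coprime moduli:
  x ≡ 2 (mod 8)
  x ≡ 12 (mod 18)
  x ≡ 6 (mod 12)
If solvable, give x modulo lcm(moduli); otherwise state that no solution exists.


Moduli 8, 18, 12 are not pairwise coprime, so CRT works modulo lcm(m_i) when all pairwise compatibility conditions hold.
Pairwise compatibility: gcd(m_i, m_j) must divide a_i - a_j for every pair.
Merge one congruence at a time:
  Start: x ≡ 2 (mod 8).
  Combine with x ≡ 12 (mod 18): gcd(8, 18) = 2; 12 - 2 = 10, which IS divisible by 2, so compatible.
    Write x = 2 + 8·t and substitute into x ≡ 12 (mod 18): 8·t ≡ 12 − 2 = 10 (mod 18).
    Divide the congruence (and modulus) by g = 2: 4·t ≡ 5 (mod 9).
    The inverse of 4 mod 9 is 7 (since 4·7 = 28 = 3·9 + 1), so t ≡ 7·5 = 35 ≡ 8 (mod 9).
    Then x = 2 + 8·8 = 66, valid modulo lcm(8, 18) = 72: x ≡ 66 (mod 72).
  Combine with x ≡ 6 (mod 12): gcd(72, 12) = 12; 6 - 66 = -60, which IS divisible by 12, so compatible.
    Write x = 66 + 72·t and substitute into x ≡ 6 (mod 12): 72·t ≡ 6 − 66 = -60 (mod 12).
    Divide the congruence (and modulus) by g = 12: 6·t ≡ -5 (mod 1).
    Modulo 1 every t works; take t = 0.
    Then x = 66 + 72·0 = 66, valid modulo lcm(72, 12) = 72: x ≡ 66 (mod 72).
Verify: 66 mod 8 = 2, 66 mod 18 = 12, 66 mod 12 = 6.

x ≡ 66 (mod 72).


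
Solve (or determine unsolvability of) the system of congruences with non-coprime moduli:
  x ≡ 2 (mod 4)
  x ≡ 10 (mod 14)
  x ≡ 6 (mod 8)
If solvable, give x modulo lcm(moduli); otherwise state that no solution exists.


Moduli 4, 14, 8 are not pairwise coprime, so CRT works modulo lcm(m_i) when all pairwise compatibility conditions hold.
Pairwise compatibility: gcd(m_i, m_j) must divide a_i - a_j for every pair.
Merge one congruence at a time:
  Start: x ≡ 2 (mod 4).
  Combine with x ≡ 10 (mod 14): gcd(4, 14) = 2; 10 - 2 = 8, which IS divisible by 2, so compatible.
    Write x = 2 + 4·t and substitute into x ≡ 10 (mod 14): 4·t ≡ 10 − 2 = 8 (mod 14).
    Divide the congruence (and modulus) by g = 2: 2·t ≡ 4 (mod 7).
    The inverse of 2 mod 7 is 4 (since 2·4 = 8 = 1·7 + 1), so t ≡ 4·4 = 16 ≡ 2 (mod 7).
    Then x = 2 + 4·2 = 10, valid modulo lcm(4, 14) = 28: x ≡ 10 (mod 28).
  Combine with x ≡ 6 (mod 8): gcd(28, 8) = 4; 6 - 10 = -4, which IS divisible by 4, so compatible.
    Write x = 10 + 28·t and substitute into x ≡ 6 (mod 8): 28·t ≡ 6 − 10 = -4 (mod 8).
    Divide the congruence (and modulus) by g = 4: 7·t ≡ -1 (mod 2).
    Reduce coefficients mod 2: 1·t ≡ 1 (mod 2).
    So t ≡ 1 (mod 2).
    Then x = 10 + 28·1 = 38, valid modulo lcm(28, 8) = 56: x ≡ 38 (mod 56).
Verify: 38 mod 4 = 2, 38 mod 14 = 10, 38 mod 8 = 6.

x ≡ 38 (mod 56).


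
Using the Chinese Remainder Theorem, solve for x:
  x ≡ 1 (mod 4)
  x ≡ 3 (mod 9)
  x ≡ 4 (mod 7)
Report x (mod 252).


Moduli 4, 9, 7 are pairwise coprime; by CRT there is a unique solution modulo M = 4 · 9 · 7 = 252.
Solve pairwise, accumulating the modulus:
  Start with x ≡ 1 (mod 4).
  Combine with x ≡ 3 (mod 9): since gcd(4, 9) = 1, we get a unique residue mod 36.
    Write x = 1 + 4·t and substitute into x ≡ 3 (mod 9): 4·t ≡ 3 − 1 = 2 (mod 9).
    The inverse of 4 mod 9 is 7 (since 4·7 = 28 = 3·9 + 1), so t ≡ 7·2 = 14 ≡ 5 (mod 9).
    Then x = 1 + 4·5 = 21, valid modulo lcm(4, 9) = 36: x ≡ 21 (mod 36).
  Combine with x ≡ 4 (mod 7): since gcd(36, 7) = 1, we get a unique residue mod 252.
    Write x = 21 + 36·t and substitute into x ≡ 4 (mod 7): 36·t ≡ 4 − 21 = -17 (mod 7).
    Reduce coefficients mod 7: 1·t ≡ 4 (mod 7).
    So t ≡ 4 (mod 7).
    Then x = 21 + 36·4 = 165, valid modulo lcm(36, 7) = 252: x ≡ 165 (mod 252).
Verify: 165 mod 4 = 1 ✓, 165 mod 9 = 3 ✓, 165 mod 7 = 4 ✓.

x ≡ 165 (mod 252).


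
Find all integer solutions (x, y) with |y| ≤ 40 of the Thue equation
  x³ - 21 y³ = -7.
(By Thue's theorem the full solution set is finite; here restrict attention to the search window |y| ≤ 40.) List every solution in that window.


The equation is x³ - 21y³ = -7. For fixed y, x³ = 21·y³ − 7, so a solution requires the RHS to be a perfect cube.
Strategy: iterate y from -40 to 40, compute RHS = 21·y³ − 7, and check whether it is a (positive or negative) perfect cube.
Check small values of y:
  y = 0: RHS = -7 is not a perfect cube.
  y = 1: RHS = 14 is not a perfect cube.
  y = -1: RHS = -28 is not a perfect cube.
  y = 2: RHS = 161 is not a perfect cube.
  y = -2: RHS = -175 is not a perfect cube.
  y = 3: RHS = 560 is not a perfect cube.
  y = -3: RHS = -574 is not a perfect cube.
Continuing the search up to |y| = 40 finds no solutions either.
No (x, y) in the scanned range satisfies the equation.

No integer solutions with |y| ≤ 40.


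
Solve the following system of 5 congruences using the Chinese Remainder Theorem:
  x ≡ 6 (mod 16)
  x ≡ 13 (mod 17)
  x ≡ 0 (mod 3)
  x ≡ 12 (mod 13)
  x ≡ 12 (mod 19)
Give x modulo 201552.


Product of moduli M = 16 · 17 · 3 · 13 · 19 = 201552.
Merge one congruence at a time:
  Start: x ≡ 6 (mod 16).
  Combine with x ≡ 13 (mod 17); new modulus lcm = 272.
    Write x = 6 + 16·t and substitute into x ≡ 13 (mod 17): 16·t ≡ 13 − 6 = 7 (mod 17).
    The inverse of 16 mod 17 is 16 (since 16·16 = 256 = 15·17 + 1), so t ≡ 16·7 = 112 ≡ 10 (mod 17).
    Then x = 6 + 16·10 = 166, valid modulo lcm(16, 17) = 272: x ≡ 166 (mod 272).
  Combine with x ≡ 0 (mod 3); new modulus lcm = 816.
    Write x = 166 + 272·t and substitute into x ≡ 0 (mod 3): 272·t ≡ 0 − 166 = -166 (mod 3).
    Reduce coefficients mod 3: 2·t ≡ 2 (mod 3).
    The inverse of 2 mod 3 is 2 (since 2·2 = 4 = 1·3 + 1), so t ≡ 2·2 = 4 ≡ 1 (mod 3).
    Then x = 166 + 272·1 = 438, valid modulo lcm(272, 3) = 816: x ≡ 438 (mod 816).
  Combine with x ≡ 12 (mod 13); new modulus lcm = 10608.
    Write x = 438 + 816·t and substitute into x ≡ 12 (mod 13): 816·t ≡ 12 − 438 = -426 (mod 13).
    Reduce coefficients mod 13: 10·t ≡ 3 (mod 13).
    The inverse of 10 mod 13 is 4 (since 10·4 = 40 = 3·13 + 1), so t ≡ 4·3 = 12 ≡ 12 (mod 13).
    Then x = 438 + 816·12 = 10230, valid modulo lcm(816, 13) = 10608: x ≡ 10230 (mod 10608).
  Combine with x ≡ 12 (mod 19); new modulus lcm = 201552.
    Write x = 10230 + 10608·t and substitute into x ≡ 12 (mod 19): 10608·t ≡ 12 − 10230 = -10218 (mod 19).
    Reduce coefficients mod 19: 6·t ≡ 4 (mod 19).
    The inverse of 6 mod 19 is 16 (since 6·16 = 96 = 5·19 + 1), so t ≡ 16·4 = 64 ≡ 7 (mod 19).
    Then x = 10230 + 10608·7 = 84486, valid modulo lcm(10608, 19) = 201552: x ≡ 84486 (mod 201552).
Verify against each original: 84486 mod 16 = 6, 84486 mod 17 = 13, 84486 mod 3 = 0, 84486 mod 13 = 12, 84486 mod 19 = 12.

x ≡ 84486 (mod 201552).


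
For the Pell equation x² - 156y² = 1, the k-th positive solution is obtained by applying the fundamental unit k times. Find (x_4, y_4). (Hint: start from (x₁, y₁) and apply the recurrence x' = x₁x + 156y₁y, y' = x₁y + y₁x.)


Step 1: Find the fundamental solution (x₁, y₁) of x² - 156y² = 1.
  Expand √156 as a continued fraction. a₀ = ⌊√156⌋ = 12; iterate m_{k+1} = d_k·a_k − m_k, d_{k+1} = (156 − m_{k+1}²)/d_k, a_{k+1} = ⌊(a₀ + m_{k+1})/d_{k+1}⌋ (starting m₀ = 0, d₀ = 1), with convergents p_k = a_k·p_{k-1} + p_{k-2}, q_k = a_k·q_{k-1} + q_{k-2} (p₋₁ = 1, q₋₁ = 0):
  k = 0: a₀ = 12; p₀/q₀ = 12/1; p₀² − 156·q₀² = 144 − 156 = -12.
  k = 1: m = 12, d = 12, a = ⌊(12 + 12)/12⌋ = 2; p/q = (2·12 + 1)/(2·1 + 0) = 25/2; p² − 156·q² = 625 − 624 = 1.
  The first convergent with p² − 156·q² = 1 gives the fundamental solution (x₁, y₁) = (25, 2).
Step 2: Apply the recurrence (x_{n+1}, y_{n+1}) = (x₁x_n + 156y₁y_n, x₁y_n + y₁x_n) repeatedly.
  From (x_1, y_1) = (25, 2): x_2 = 25·25 + 156·2·2 = 1249; y_2 = 25·2 + 2·25 = 100.
  From (x_2, y_2) = (1249, 100): x_3 = 25·1249 + 156·2·100 = 62425; y_3 = 25·100 + 2·1249 = 4998.
  From (x_3, y_3) = (62425, 4998): x_4 = 25·62425 + 156·2·4998 = 3120001; y_4 = 25·4998 + 2·62425 = 249800.
Step 3: Verify x_4² - 156·y_4² = 9734406240001 - 9734406240000 = 1 (should be 1). ✓

(x_1, y_1) = (25, 2); (x_4, y_4) = (3120001, 249800).


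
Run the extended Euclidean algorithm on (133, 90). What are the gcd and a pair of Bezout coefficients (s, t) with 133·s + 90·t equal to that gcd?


Euclidean algorithm on (133, 90) — divide until remainder is 0:
  133 = 1 · 90 + 43
  90 = 2 · 43 + 4
  43 = 10 · 4 + 3
  4 = 1 · 3 + 1
  3 = 3 · 1 + 0
gcd(133, 90) = 1.
Track Bezout coefficients alongside the remainders: start with r₀ = 133 = a·1 + b·0 (s = 1, t = 0) and r₁ = 90 = a·0 + b·1 (s = 0, t = 1); each new remainder r_{k+1} = r_{k-1} − q_k·r_k inherits s_{k+1} = s_{k-1} − q_k·s_k, t_{k+1} = t_{k-1} − q_k·t_k, so r_k = a·s_k + b·t_k at every step:
  q = 1: r = 43, s = 1 − 1·0 = 1, t = 0 − 1·1 = -1  (check: 133·1 + 90·(-1) = 43)
  q = 2: r = 4, s = 0 − 2·1 = -2, t = 1 − 2·(-1) = 3  (check: 133·(-2) + 90·3 = 4)
  q = 10: r = 3, s = 1 − 10·(-2) = 21, t = -1 − 10·3 = -31  (check: 133·21 + 90·(-31) = 3)
  q = 1: r = 1, s = -2 − 1·21 = -23, t = 3 − 1·(-31) = 34  (check: 133·(-23) + 90·34 = 1)
The row with r = 1 (the gcd) gives the Bezout coefficients s = -23, t = 34.
Result: 133 · (-23) + 90 · (34) = 1.

gcd(133, 90) = 1; s = -23, t = 34 (check: 133·(-23) + 90·34 = 1).


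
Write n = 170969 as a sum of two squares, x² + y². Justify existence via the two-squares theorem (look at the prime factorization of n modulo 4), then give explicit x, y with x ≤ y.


Step 1: Factor n = 170969 = 17 · 89 · 113.
Step 2: Check the mod-4 condition on each prime factor: 17 ≡ 1 (mod 4), exponent 1; 89 ≡ 1 (mod 4), exponent 1; 113 ≡ 1 (mod 4), exponent 1.
All primes ≡ 3 (mod 4) appear to even exponent (or don't appear), so by the two-squares theorem n IS expressible as a sum of two squares.
Step 3: Build a representation. Here n = 17 · 89 · 113 is a product of primes ≡ 1 (mod 4). Each prime p ≡ 1 (mod 4) is itself a sum of two squares; find a² by testing p − a² for a perfect square:
  17: 17 − 1² = 16 = 4² ⇒ 17 = 1² + 4².
  89: 89 − 1² = 88, 89 − 2² = 85, 89 − 3² = 80, 89 − 4² = 73, 89 − 5² = 64 = 8² ⇒ 89 = 5² + 8².
  113: 113 − 1² = 112, 113 − 2² = 109, 113 − 3² = 104, 113 − 4² = 97, 113 − 5² = 88, 113 − 6² = 77, 113 − 7² = 64 = 8² ⇒ 113 = 7² + 8².
  Combine using the Brahmagupta–Fibonacci identity (a² + b²)(c² + d²) = (ac − bd)² + (ad + bc)² = (ac + bd)² + (ad − bc)²:
  17 · 89 = 1513: from (1² + 4²)(5² + 8²), take (1·5 − 4·8, 1·8 + 4·5) = (5 − 32, 8 + 20) = (-27, 28); dropping signs (only squares matter) gives (27, 28); check 27² + 28² = 729 + 784 = 1513 ✓.
  1513 · 113 = 170969: from (27² + 28²)(7² + 8²), take (27·7 − 28·8, 27·8 + 28·7) = (189 − 224, 216 + 196) = (-35, 412); dropping signs (only squares matter) gives (35, 412); check 35² + 412² = 1225 + 169744 = 170969 ✓.
Step 4: Order so x ≤ y and verify: 35² + 412² = 1225 + 169744 = 170969 = n. ✓

n = 170969 = 35² + 412² (one valid representation with x ≤ y).


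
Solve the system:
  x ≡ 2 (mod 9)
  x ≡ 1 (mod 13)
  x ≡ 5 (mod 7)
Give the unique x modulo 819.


Moduli 9, 13, 7 are pairwise coprime; by CRT there is a unique solution modulo M = 9 · 13 · 7 = 819.
Solve pairwise, accumulating the modulus:
  Start with x ≡ 2 (mod 9).
  Combine with x ≡ 1 (mod 13): since gcd(9, 13) = 1, we get a unique residue mod 117.
    Write x = 2 + 9·t and substitute into x ≡ 1 (mod 13): 9·t ≡ 1 − 2 = -1 (mod 13).
    Reduce coefficients mod 13: 9·t ≡ 12 (mod 13).
    The inverse of 9 mod 13 is 3 (since 9·3 = 27 = 2·13 + 1), so t ≡ 3·12 = 36 ≡ 10 (mod 13).
    Then x = 2 + 9·10 = 92, valid modulo lcm(9, 13) = 117: x ≡ 92 (mod 117).
  Combine with x ≡ 5 (mod 7): since gcd(117, 7) = 1, we get a unique residue mod 819.
    Write x = 92 + 117·t and substitute into x ≡ 5 (mod 7): 117·t ≡ 5 − 92 = -87 (mod 7).
    Reduce coefficients mod 7: 5·t ≡ 4 (mod 7).
    The inverse of 5 mod 7 is 3 (since 5·3 = 15 = 2·7 + 1), so t ≡ 3·4 = 12 ≡ 5 (mod 7).
    Then x = 92 + 117·5 = 677, valid modulo lcm(117, 7) = 819: x ≡ 677 (mod 819).
Verify: 677 mod 9 = 2 ✓, 677 mod 13 = 1 ✓, 677 mod 7 = 5 ✓.

x ≡ 677 (mod 819).


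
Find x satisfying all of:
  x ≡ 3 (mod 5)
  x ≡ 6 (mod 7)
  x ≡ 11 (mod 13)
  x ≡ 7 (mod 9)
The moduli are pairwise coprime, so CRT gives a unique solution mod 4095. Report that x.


Product of moduli M = 5 · 7 · 13 · 9 = 4095.
Merge one congruence at a time:
  Start: x ≡ 3 (mod 5).
  Combine with x ≡ 6 (mod 7); new modulus lcm = 35.
    Write x = 3 + 5·t and substitute into x ≡ 6 (mod 7): 5·t ≡ 6 − 3 = 3 (mod 7).
    The inverse of 5 mod 7 is 3 (since 5·3 = 15 = 2·7 + 1), so t ≡ 3·3 = 9 ≡ 2 (mod 7).
    Then x = 3 + 5·2 = 13, valid modulo lcm(5, 7) = 35: x ≡ 13 (mod 35).
  Combine with x ≡ 11 (mod 13); new modulus lcm = 455.
    Write x = 13 + 35·t and substitute into x ≡ 11 (mod 13): 35·t ≡ 11 − 13 = -2 (mod 13).
    Reduce coefficients mod 13: 9·t ≡ 11 (mod 13).
    The inverse of 9 mod 13 is 3 (since 9·3 = 27 = 2·13 + 1), so t ≡ 3·11 = 33 ≡ 7 (mod 13).
    Then x = 13 + 35·7 = 258, valid modulo lcm(35, 13) = 455: x ≡ 258 (mod 455).
  Combine with x ≡ 7 (mod 9); new modulus lcm = 4095.
    Write x = 258 + 455·t and substitute into x ≡ 7 (mod 9): 455·t ≡ 7 − 258 = -251 (mod 9).
    Reduce coefficients mod 9: 5·t ≡ 1 (mod 9).
    The inverse of 5 mod 9 is 2 (since 5·2 = 10 = 1·9 + 1), so t ≡ 2·1 = 2 ≡ 2 (mod 9).
    Then x = 258 + 455·2 = 1168, valid modulo lcm(455, 9) = 4095: x ≡ 1168 (mod 4095).
Verify against each original: 1168 mod 5 = 3, 1168 mod 7 = 6, 1168 mod 13 = 11, 1168 mod 9 = 7.

x ≡ 1168 (mod 4095).


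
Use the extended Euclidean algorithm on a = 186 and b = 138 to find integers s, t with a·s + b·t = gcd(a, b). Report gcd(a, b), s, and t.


Euclidean algorithm on (186, 138) — divide until remainder is 0:
  186 = 1 · 138 + 48
  138 = 2 · 48 + 42
  48 = 1 · 42 + 6
  42 = 7 · 6 + 0
gcd(186, 138) = 6.
Track Bezout coefficients alongside the remainders: start with r₀ = 186 = a·1 + b·0 (s = 1, t = 0) and r₁ = 138 = a·0 + b·1 (s = 0, t = 1); each new remainder r_{k+1} = r_{k-1} − q_k·r_k inherits s_{k+1} = s_{k-1} − q_k·s_k, t_{k+1} = t_{k-1} − q_k·t_k, so r_k = a·s_k + b·t_k at every step:
  q = 1: r = 48, s = 1 − 1·0 = 1, t = 0 − 1·1 = -1  (check: 186·1 + 138·(-1) = 48)
  q = 2: r = 42, s = 0 − 2·1 = -2, t = 1 − 2·(-1) = 3  (check: 186·(-2) + 138·3 = 42)
  q = 1: r = 6, s = 1 − 1·(-2) = 3, t = -1 − 1·3 = -4  (check: 186·3 + 138·(-4) = 6)
The row with r = 6 (the gcd) gives the Bezout coefficients s = 3, t = -4.
Result: 186 · (3) + 138 · (-4) = 6.

gcd(186, 138) = 6; s = 3, t = -4 (check: 186·3 + 138·(-4) = 6).


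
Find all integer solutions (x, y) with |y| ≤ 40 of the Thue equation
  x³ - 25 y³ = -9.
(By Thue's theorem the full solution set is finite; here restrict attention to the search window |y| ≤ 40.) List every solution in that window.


The equation is x³ - 25y³ = -9. For fixed y, x³ = 25·y³ − 9, so a solution requires the RHS to be a perfect cube.
Strategy: iterate y from -40 to 40, compute RHS = 25·y³ − 9, and check whether it is a (positive or negative) perfect cube.
Check small values of y:
  y = 0: RHS = -9 is not a perfect cube.
  y = 1: RHS = 16 is not a perfect cube.
  y = -1: RHS = -34 is not a perfect cube.
  y = 2: RHS = 191 is not a perfect cube.
  y = -2: RHS = -209 is not a perfect cube.
  y = 3: RHS = 666 is not a perfect cube.
  y = -3: RHS = -684 is not a perfect cube.
Continuing the search up to |y| = 40 finds no solutions either.
No (x, y) in the scanned range satisfies the equation.

No integer solutions with |y| ≤ 40.


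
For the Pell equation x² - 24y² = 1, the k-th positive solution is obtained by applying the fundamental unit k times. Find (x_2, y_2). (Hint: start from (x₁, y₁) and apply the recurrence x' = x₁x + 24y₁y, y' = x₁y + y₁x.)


Step 1: Find the fundamental solution (x₁, y₁) of x² - 24y² = 1.
  Expand √24 as a continued fraction. a₀ = ⌊√24⌋ = 4; iterate m_{k+1} = d_k·a_k − m_k, d_{k+1} = (24 − m_{k+1}²)/d_k, a_{k+1} = ⌊(a₀ + m_{k+1})/d_{k+1}⌋ (starting m₀ = 0, d₀ = 1), with convergents p_k = a_k·p_{k-1} + p_{k-2}, q_k = a_k·q_{k-1} + q_{k-2} (p₋₁ = 1, q₋₁ = 0):
  k = 0: a₀ = 4; p₀/q₀ = 4/1; p₀² − 24·q₀² = 16 − 24 = -8.
  k = 1: m = 4, d = 8, a = ⌊(4 + 4)/8⌋ = 1; p/q = (1·4 + 1)/(1·1 + 0) = 5/1; p² − 24·q² = 25 − 24 = 1.
  The first convergent with p² − 24·q² = 1 gives the fundamental solution (x₁, y₁) = (5, 1).
Step 2: Apply the recurrence (x_{n+1}, y_{n+1}) = (x₁x_n + 24y₁y_n, x₁y_n + y₁x_n) repeatedly.
  From (x_1, y_1) = (5, 1): x_2 = 5·5 + 24·1·1 = 49; y_2 = 5·1 + 1·5 = 10.
Step 3: Verify x_2² - 24·y_2² = 2401 - 2400 = 1 (should be 1). ✓

(x_1, y_1) = (5, 1); (x_2, y_2) = (49, 10).


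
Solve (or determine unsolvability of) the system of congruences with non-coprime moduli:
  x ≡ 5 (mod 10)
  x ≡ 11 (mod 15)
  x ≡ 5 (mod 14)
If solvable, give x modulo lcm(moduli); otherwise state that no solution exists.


Moduli 10, 15, 14 are not pairwise coprime, so CRT works modulo lcm(m_i) when all pairwise compatibility conditions hold.
Pairwise compatibility: gcd(m_i, m_j) must divide a_i - a_j for every pair.
Merge one congruence at a time:
  Start: x ≡ 5 (mod 10).
  Combine with x ≡ 11 (mod 15): gcd(10, 15) = 5, and 11 - 5 = 6 is NOT divisible by 5.
    ⇒ system is inconsistent (no integer solution).

No solution (the system is inconsistent).


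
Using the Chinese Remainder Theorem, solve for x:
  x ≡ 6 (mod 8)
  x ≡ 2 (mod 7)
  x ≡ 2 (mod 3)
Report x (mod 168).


Moduli 8, 7, 3 are pairwise coprime; by CRT there is a unique solution modulo M = 8 · 7 · 3 = 168.
Solve pairwise, accumulating the modulus:
  Start with x ≡ 6 (mod 8).
  Combine with x ≡ 2 (mod 7): since gcd(8, 7) = 1, we get a unique residue mod 56.
    Write x = 6 + 8·t and substitute into x ≡ 2 (mod 7): 8·t ≡ 2 − 6 = -4 (mod 7).
    Reduce coefficients mod 7: 1·t ≡ 3 (mod 7).
    So t ≡ 3 (mod 7).
    Then x = 6 + 8·3 = 30, valid modulo lcm(8, 7) = 56: x ≡ 30 (mod 56).
  Combine with x ≡ 2 (mod 3): since gcd(56, 3) = 1, we get a unique residue mod 168.
    Write x = 30 + 56·t and substitute into x ≡ 2 (mod 3): 56·t ≡ 2 − 30 = -28 (mod 3).
    Reduce coefficients mod 3: 2·t ≡ 2 (mod 3).
    The inverse of 2 mod 3 is 2 (since 2·2 = 4 = 1·3 + 1), so t ≡ 2·2 = 4 ≡ 1 (mod 3).
    Then x = 30 + 56·1 = 86, valid modulo lcm(56, 3) = 168: x ≡ 86 (mod 168).
Verify: 86 mod 8 = 6 ✓, 86 mod 7 = 2 ✓, 86 mod 3 = 2 ✓.

x ≡ 86 (mod 168).


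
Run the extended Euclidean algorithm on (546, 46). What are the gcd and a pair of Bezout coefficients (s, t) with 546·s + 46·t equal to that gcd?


Euclidean algorithm on (546, 46) — divide until remainder is 0:
  546 = 11 · 46 + 40
  46 = 1 · 40 + 6
  40 = 6 · 6 + 4
  6 = 1 · 4 + 2
  4 = 2 · 2 + 0
gcd(546, 46) = 2.
Track Bezout coefficients alongside the remainders: start with r₀ = 546 = a·1 + b·0 (s = 1, t = 0) and r₁ = 46 = a·0 + b·1 (s = 0, t = 1); each new remainder r_{k+1} = r_{k-1} − q_k·r_k inherits s_{k+1} = s_{k-1} − q_k·s_k, t_{k+1} = t_{k-1} − q_k·t_k, so r_k = a·s_k + b·t_k at every step:
  q = 11: r = 40, s = 1 − 11·0 = 1, t = 0 − 11·1 = -11  (check: 546·1 + 46·(-11) = 40)
  q = 1: r = 6, s = 0 − 1·1 = -1, t = 1 − 1·(-11) = 12  (check: 546·(-1) + 46·12 = 6)
  q = 6: r = 4, s = 1 − 6·(-1) = 7, t = -11 − 6·12 = -83  (check: 546·7 + 46·(-83) = 4)
  q = 1: r = 2, s = -1 − 1·7 = -8, t = 12 − 1·(-83) = 95  (check: 546·(-8) + 46·95 = 2)
The row with r = 2 (the gcd) gives the Bezout coefficients s = -8, t = 95.
Result: 546 · (-8) + 46 · (95) = 2.

gcd(546, 46) = 2; s = -8, t = 95 (check: 546·(-8) + 46·95 = 2).


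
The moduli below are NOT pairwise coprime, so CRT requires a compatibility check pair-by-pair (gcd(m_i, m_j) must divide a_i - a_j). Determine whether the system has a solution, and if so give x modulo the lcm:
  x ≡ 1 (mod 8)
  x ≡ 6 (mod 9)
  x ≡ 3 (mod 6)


Moduli 8, 9, 6 are not pairwise coprime, so CRT works modulo lcm(m_i) when all pairwise compatibility conditions hold.
Pairwise compatibility: gcd(m_i, m_j) must divide a_i - a_j for every pair.
Merge one congruence at a time:
  Start: x ≡ 1 (mod 8).
  Combine with x ≡ 6 (mod 9): gcd(8, 9) = 1; 6 - 1 = 5, which IS divisible by 1, so compatible.
    Write x = 1 + 8·t and substitute into x ≡ 6 (mod 9): 8·t ≡ 6 − 1 = 5 (mod 9).
    The inverse of 8 mod 9 is 8 (since 8·8 = 64 = 7·9 + 1), so t ≡ 8·5 = 40 ≡ 4 (mod 9).
    Then x = 1 + 8·4 = 33, valid modulo lcm(8, 9) = 72: x ≡ 33 (mod 72).
  Combine with x ≡ 3 (mod 6): gcd(72, 6) = 6; 3 - 33 = -30, which IS divisible by 6, so compatible.
    Write x = 33 + 72·t and substitute into x ≡ 3 (mod 6): 72·t ≡ 3 − 33 = -30 (mod 6).
    Divide the congruence (and modulus) by g = 6: 12·t ≡ -5 (mod 1).
    Modulo 1 every t works; take t = 0.
    Then x = 33 + 72·0 = 33, valid modulo lcm(72, 6) = 72: x ≡ 33 (mod 72).
Verify: 33 mod 8 = 1, 33 mod 9 = 6, 33 mod 6 = 3.

x ≡ 33 (mod 72).


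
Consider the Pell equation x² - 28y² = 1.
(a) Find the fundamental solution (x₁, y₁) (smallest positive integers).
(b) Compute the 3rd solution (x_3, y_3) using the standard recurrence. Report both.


Step 1: Find the fundamental solution (x₁, y₁) of x² - 28y² = 1.
  Expand √28 as a continued fraction. a₀ = ⌊√28⌋ = 5; iterate m_{k+1} = d_k·a_k − m_k, d_{k+1} = (28 − m_{k+1}²)/d_k, a_{k+1} = ⌊(a₀ + m_{k+1})/d_{k+1}⌋ (starting m₀ = 0, d₀ = 1), with convergents p_k = a_k·p_{k-1} + p_{k-2}, q_k = a_k·q_{k-1} + q_{k-2} (p₋₁ = 1, q₋₁ = 0):
  k = 0: a₀ = 5; p₀/q₀ = 5/1; p₀² − 28·q₀² = 25 − 28 = -3.
  k = 1: m = 5, d = 3, a = ⌊(5 + 5)/3⌋ = 3; p/q = (3·5 + 1)/(3·1 + 0) = 16/3; p² − 28·q² = 256 − 252 = 4.
  k = 2: m = 4, d = 4, a = ⌊(5 + 4)/4⌋ = 2; p/q = (2·16 + 5)/(2·3 + 1) = 37/7; p² − 28·q² = 1369 − 1372 = -3.
  k = 3: m = 4, d = 3, a = ⌊(5 + 4)/3⌋ = 3; p/q = (3·37 + 16)/(3·7 + 3) = 127/24; p² − 28·q² = 16129 − 16128 = 1.
  The first convergent with p² − 28·q² = 1 gives the fundamental solution (x₁, y₁) = (127, 24).
Step 2: Apply the recurrence (x_{n+1}, y_{n+1}) = (x₁x_n + 28y₁y_n, x₁y_n + y₁x_n) repeatedly.
  From (x_1, y_1) = (127, 24): x_2 = 127·127 + 28·24·24 = 32257; y_2 = 127·24 + 24·127 = 6096.
  From (x_2, y_2) = (32257, 6096): x_3 = 127·32257 + 28·24·6096 = 8193151; y_3 = 127·6096 + 24·32257 = 1548360.
Step 3: Verify x_3² - 28·y_3² = 67127723308801 - 67127723308800 = 1 (should be 1). ✓

(x_1, y_1) = (127, 24); (x_3, y_3) = (8193151, 1548360).


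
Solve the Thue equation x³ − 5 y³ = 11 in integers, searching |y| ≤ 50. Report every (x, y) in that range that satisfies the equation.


The equation is x³ - 5y³ = 11. For fixed y, x³ = 5·y³ + 11, so a solution requires the RHS to be a perfect cube.
Strategy: iterate y from -50 to 50, compute RHS = 5·y³ + 11, and check whether it is a (positive or negative) perfect cube.
Check small values of y:
  y = 0: RHS = 11 is not a perfect cube.
  y = 1: RHS = 16 is not a perfect cube.
  y = -1: RHS = 6 is not a perfect cube.
  y = 2: RHS = 51 is not a perfect cube.
  y = -2: RHS = -29 is not a perfect cube.
  y = 3: RHS = 146 is not a perfect cube.
  y = -3: RHS = -124 is not a perfect cube.
Continuing the search up to |y| = 50 finds no solutions either.
No (x, y) in the scanned range satisfies the equation.

No integer solutions with |y| ≤ 50.


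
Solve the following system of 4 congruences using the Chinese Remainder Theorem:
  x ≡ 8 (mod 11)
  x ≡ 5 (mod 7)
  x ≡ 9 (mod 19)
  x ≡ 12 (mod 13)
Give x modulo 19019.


Product of moduli M = 11 · 7 · 19 · 13 = 19019.
Merge one congruence at a time:
  Start: x ≡ 8 (mod 11).
  Combine with x ≡ 5 (mod 7); new modulus lcm = 77.
    Write x = 8 + 11·t and substitute into x ≡ 5 (mod 7): 11·t ≡ 5 − 8 = -3 (mod 7).
    Reduce coefficients mod 7: 4·t ≡ 4 (mod 7).
    The inverse of 4 mod 7 is 2 (since 4·2 = 8 = 1·7 + 1), so t ≡ 2·4 = 8 ≡ 1 (mod 7).
    Then x = 8 + 11·1 = 19, valid modulo lcm(11, 7) = 77: x ≡ 19 (mod 77).
  Combine with x ≡ 9 (mod 19); new modulus lcm = 1463.
    Write x = 19 + 77·t and substitute into x ≡ 9 (mod 19): 77·t ≡ 9 − 19 = -10 (mod 19).
    Reduce coefficients mod 19: 1·t ≡ 9 (mod 19).
    So t ≡ 9 (mod 19).
    Then x = 19 + 77·9 = 712, valid modulo lcm(77, 19) = 1463: x ≡ 712 (mod 1463).
  Combine with x ≡ 12 (mod 13); new modulus lcm = 19019.
    Write x = 712 + 1463·t and substitute into x ≡ 12 (mod 13): 1463·t ≡ 12 − 712 = -700 (mod 13).
    Reduce coefficients mod 13: 7·t ≡ 2 (mod 13).
    The inverse of 7 mod 13 is 2 (since 7·2 = 14 = 1·13 + 1), so t ≡ 2·2 = 4 ≡ 4 (mod 13).
    Then x = 712 + 1463·4 = 6564, valid modulo lcm(1463, 13) = 19019: x ≡ 6564 (mod 19019).
Verify against each original: 6564 mod 11 = 8, 6564 mod 7 = 5, 6564 mod 19 = 9, 6564 mod 13 = 12.

x ≡ 6564 (mod 19019).


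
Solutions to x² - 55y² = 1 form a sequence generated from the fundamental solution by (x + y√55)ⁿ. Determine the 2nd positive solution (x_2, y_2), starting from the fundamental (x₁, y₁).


Step 1: Find the fundamental solution (x₁, y₁) of x² - 55y² = 1.
  Expand √55 as a continued fraction. a₀ = ⌊√55⌋ = 7; iterate m_{k+1} = d_k·a_k − m_k, d_{k+1} = (55 − m_{k+1}²)/d_k, a_{k+1} = ⌊(a₀ + m_{k+1})/d_{k+1}⌋ (starting m₀ = 0, d₀ = 1), with convergents p_k = a_k·p_{k-1} + p_{k-2}, q_k = a_k·q_{k-1} + q_{k-2} (p₋₁ = 1, q₋₁ = 0):
  k = 0: a₀ = 7; p₀/q₀ = 7/1; p₀² − 55·q₀² = 49 − 55 = -6.
  k = 1: m = 7, d = 6, a = ⌊(7 + 7)/6⌋ = 2; p/q = (2·7 + 1)/(2·1 + 0) = 15/2; p² − 55·q² = 225 − 220 = 5.
  k = 2: m = 5, d = 5, a = ⌊(7 + 5)/5⌋ = 2; p/q = (2·15 + 7)/(2·2 + 1) = 37/5; p² − 55·q² = 1369 − 1375 = -6.
  k = 3: m = 5, d = 6, a = ⌊(7 + 5)/6⌋ = 2; p/q = (2·37 + 15)/(2·5 + 2) = 89/12; p² − 55·q² = 7921 − 7920 = 1.
  The first convergent with p² − 55·q² = 1 gives the fundamental solution (x₁, y₁) = (89, 12).
Step 2: Apply the recurrence (x_{n+1}, y_{n+1}) = (x₁x_n + 55y₁y_n, x₁y_n + y₁x_n) repeatedly.
  From (x_1, y_1) = (89, 12): x_2 = 89·89 + 55·12·12 = 15841; y_2 = 89·12 + 12·89 = 2136.
Step 3: Verify x_2² - 55·y_2² = 250937281 - 250937280 = 1 (should be 1). ✓

(x_1, y_1) = (89, 12); (x_2, y_2) = (15841, 2136).


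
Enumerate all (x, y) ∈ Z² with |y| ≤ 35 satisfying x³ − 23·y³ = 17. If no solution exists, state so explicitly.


The equation is x³ - 23y³ = 17. For fixed y, x³ = 23·y³ + 17, so a solution requires the RHS to be a perfect cube.
Strategy: iterate y from -35 to 35, compute RHS = 23·y³ + 17, and check whether it is a (positive or negative) perfect cube.
Check small values of y:
  y = 0: RHS = 17 is not a perfect cube.
  y = 1: RHS = 40 is not a perfect cube.
  y = -1: RHS = -6 is not a perfect cube.
  y = 2: RHS = 201 is not a perfect cube.
  y = -2: RHS = -167 is not a perfect cube.
  y = 3: RHS = 638 is not a perfect cube.
  y = -3: RHS = -604 is not a perfect cube.
Continuing the search up to |y| = 35 finds no solutions either.
No (x, y) in the scanned range satisfies the equation.

No integer solutions with |y| ≤ 35.


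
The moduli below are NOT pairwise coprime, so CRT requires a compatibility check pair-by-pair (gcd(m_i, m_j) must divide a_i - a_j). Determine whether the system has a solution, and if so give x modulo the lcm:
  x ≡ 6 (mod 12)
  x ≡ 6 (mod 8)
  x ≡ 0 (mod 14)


Moduli 12, 8, 14 are not pairwise coprime, so CRT works modulo lcm(m_i) when all pairwise compatibility conditions hold.
Pairwise compatibility: gcd(m_i, m_j) must divide a_i - a_j for every pair.
Merge one congruence at a time:
  Start: x ≡ 6 (mod 12).
  Combine with x ≡ 6 (mod 8): gcd(12, 8) = 4; 6 - 6 = 0, which IS divisible by 4, so compatible.
    Write x = 6 + 12·t and substitute into x ≡ 6 (mod 8): 12·t ≡ 6 − 6 = 0 (mod 8).
    Divide the congruence (and modulus) by g = 4: 3·t ≡ 0 (mod 2).
    Reduce coefficients mod 2: 1·t ≡ 0 (mod 2).
    So t ≡ 0 (mod 2).
    Then x = 6 + 12·0 = 6, valid modulo lcm(12, 8) = 24: x ≡ 6 (mod 24).
  Combine with x ≡ 0 (mod 14): gcd(24, 14) = 2; 0 - 6 = -6, which IS divisible by 2, so compatible.
    Write x = 6 + 24·t and substitute into x ≡ 0 (mod 14): 24·t ≡ 0 − 6 = -6 (mod 14).
    Divide the congruence (and modulus) by g = 2: 12·t ≡ -3 (mod 7).
    Reduce coefficients mod 7: 5·t ≡ 4 (mod 7).
    The inverse of 5 mod 7 is 3 (since 5·3 = 15 = 2·7 + 1), so t ≡ 3·4 = 12 ≡ 5 (mod 7).
    Then x = 6 + 24·5 = 126, valid modulo lcm(24, 14) = 168: x ≡ 126 (mod 168).
Verify: 126 mod 12 = 6, 126 mod 8 = 6, 126 mod 14 = 0.

x ≡ 126 (mod 168).


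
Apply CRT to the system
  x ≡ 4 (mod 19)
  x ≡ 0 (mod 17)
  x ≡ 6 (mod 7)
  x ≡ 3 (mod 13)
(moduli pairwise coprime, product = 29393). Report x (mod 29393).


Product of moduli M = 19 · 17 · 7 · 13 = 29393.
Merge one congruence at a time:
  Start: x ≡ 4 (mod 19).
  Combine with x ≡ 0 (mod 17); new modulus lcm = 323.
    Write x = 4 + 19·t and substitute into x ≡ 0 (mod 17): 19·t ≡ 0 − 4 = -4 (mod 17).
    Reduce coefficients mod 17: 2·t ≡ 13 (mod 17).
    The inverse of 2 mod 17 is 9 (since 2·9 = 18 = 1·17 + 1), so t ≡ 9·13 = 117 ≡ 15 (mod 17).
    Then x = 4 + 19·15 = 289, valid modulo lcm(19, 17) = 323: x ≡ 289 (mod 323).
  Combine with x ≡ 6 (mod 7); new modulus lcm = 2261.
    Write x = 289 + 323·t and substitute into x ≡ 6 (mod 7): 323·t ≡ 6 − 289 = -283 (mod 7).
    Reduce coefficients mod 7: 1·t ≡ 4 (mod 7).
    So t ≡ 4 (mod 7).
    Then x = 289 + 323·4 = 1581, valid modulo lcm(323, 7) = 2261: x ≡ 1581 (mod 2261).
  Combine with x ≡ 3 (mod 13); new modulus lcm = 29393.
    Write x = 1581 + 2261·t and substitute into x ≡ 3 (mod 13): 2261·t ≡ 3 − 1581 = -1578 (mod 13).
    Reduce coefficients mod 13: 12·t ≡ 8 (mod 13).
    The inverse of 12 mod 13 is 12 (since 12·12 = 144 = 11·13 + 1), so t ≡ 12·8 = 96 ≡ 5 (mod 13).
    Then x = 1581 + 2261·5 = 12886, valid modulo lcm(2261, 13) = 29393: x ≡ 12886 (mod 29393).
Verify against each original: 12886 mod 19 = 4, 12886 mod 17 = 0, 12886 mod 7 = 6, 12886 mod 13 = 3.

x ≡ 12886 (mod 29393).


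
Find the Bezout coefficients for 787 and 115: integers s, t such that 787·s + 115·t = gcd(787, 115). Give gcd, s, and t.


Euclidean algorithm on (787, 115) — divide until remainder is 0:
  787 = 6 · 115 + 97
  115 = 1 · 97 + 18
  97 = 5 · 18 + 7
  18 = 2 · 7 + 4
  7 = 1 · 4 + 3
  4 = 1 · 3 + 1
  3 = 3 · 1 + 0
gcd(787, 115) = 1.
Track Bezout coefficients alongside the remainders: start with r₀ = 787 = a·1 + b·0 (s = 1, t = 0) and r₁ = 115 = a·0 + b·1 (s = 0, t = 1); each new remainder r_{k+1} = r_{k-1} − q_k·r_k inherits s_{k+1} = s_{k-1} − q_k·s_k, t_{k+1} = t_{k-1} − q_k·t_k, so r_k = a·s_k + b·t_k at every step:
  q = 6: r = 97, s = 1 − 6·0 = 1, t = 0 − 6·1 = -6  (check: 787·1 + 115·(-6) = 97)
  q = 1: r = 18, s = 0 − 1·1 = -1, t = 1 − 1·(-6) = 7  (check: 787·(-1) + 115·7 = 18)
  q = 5: r = 7, s = 1 − 5·(-1) = 6, t = -6 − 5·7 = -41  (check: 787·6 + 115·(-41) = 7)
  q = 2: r = 4, s = -1 − 2·6 = -13, t = 7 − 2·(-41) = 89  (check: 787·(-13) + 115·89 = 4)
  q = 1: r = 3, s = 6 − 1·(-13) = 19, t = -41 − 1·89 = -130  (check: 787·19 + 115·(-130) = 3)
  q = 1: r = 1, s = -13 − 1·19 = -32, t = 89 − 1·(-130) = 219  (check: 787·(-32) + 115·219 = 1)
The row with r = 1 (the gcd) gives the Bezout coefficients s = -32, t = 219.
Result: 787 · (-32) + 115 · (219) = 1.

gcd(787, 115) = 1; s = -32, t = 219 (check: 787·(-32) + 115·219 = 1).
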